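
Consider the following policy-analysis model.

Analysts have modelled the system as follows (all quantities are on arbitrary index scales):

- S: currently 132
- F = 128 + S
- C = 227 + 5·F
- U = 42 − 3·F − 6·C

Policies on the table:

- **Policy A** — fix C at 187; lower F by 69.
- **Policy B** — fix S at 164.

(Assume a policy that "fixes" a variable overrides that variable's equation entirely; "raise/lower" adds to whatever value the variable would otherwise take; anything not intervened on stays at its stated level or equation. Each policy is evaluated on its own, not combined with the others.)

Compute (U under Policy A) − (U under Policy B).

9303

Policy A (C := 187, F − 69):
  S = 132
  F = 128 + 132 (−69 from intervention) = 191
  C = 187
  U = 42 − 3·191 − 6·187 = -1653
Policy B (S := 164):
  S = 164
  F = 128 + 164 = 292
  C = 227 + 5·292 = 1687
  U = 42 − 3·292 − 6·1687 = -10956
U: -1653 − (-10956) = 9303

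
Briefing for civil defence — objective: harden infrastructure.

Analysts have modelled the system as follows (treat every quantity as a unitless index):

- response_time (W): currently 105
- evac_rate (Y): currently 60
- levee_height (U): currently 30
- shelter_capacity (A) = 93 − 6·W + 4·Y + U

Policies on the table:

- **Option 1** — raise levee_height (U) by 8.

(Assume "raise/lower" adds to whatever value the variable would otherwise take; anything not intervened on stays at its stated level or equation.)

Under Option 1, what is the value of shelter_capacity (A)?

Option 1 (U + 8):
  W = 105
  Y = 60
  U = 30 + 8 = 38
  A = 93 − 6·105 + 4·60 + 38 = -259

-259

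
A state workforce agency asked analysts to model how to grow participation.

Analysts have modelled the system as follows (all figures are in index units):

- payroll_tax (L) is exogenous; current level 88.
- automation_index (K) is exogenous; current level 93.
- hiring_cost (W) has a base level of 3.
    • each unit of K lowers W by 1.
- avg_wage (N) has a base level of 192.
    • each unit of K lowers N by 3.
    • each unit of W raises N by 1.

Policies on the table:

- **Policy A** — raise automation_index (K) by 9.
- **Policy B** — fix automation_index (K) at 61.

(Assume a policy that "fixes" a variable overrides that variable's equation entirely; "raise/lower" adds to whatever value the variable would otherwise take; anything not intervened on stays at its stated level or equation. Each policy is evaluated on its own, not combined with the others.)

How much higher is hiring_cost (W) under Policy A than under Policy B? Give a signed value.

Policy A (K + 9):
  K = 93 + 9 = 102
  W = 3 − 102 = -99
Policy B (K := 61):
  K = 61
  W = 3 − 61 = -58
W: -99 − (-58) = -41

-41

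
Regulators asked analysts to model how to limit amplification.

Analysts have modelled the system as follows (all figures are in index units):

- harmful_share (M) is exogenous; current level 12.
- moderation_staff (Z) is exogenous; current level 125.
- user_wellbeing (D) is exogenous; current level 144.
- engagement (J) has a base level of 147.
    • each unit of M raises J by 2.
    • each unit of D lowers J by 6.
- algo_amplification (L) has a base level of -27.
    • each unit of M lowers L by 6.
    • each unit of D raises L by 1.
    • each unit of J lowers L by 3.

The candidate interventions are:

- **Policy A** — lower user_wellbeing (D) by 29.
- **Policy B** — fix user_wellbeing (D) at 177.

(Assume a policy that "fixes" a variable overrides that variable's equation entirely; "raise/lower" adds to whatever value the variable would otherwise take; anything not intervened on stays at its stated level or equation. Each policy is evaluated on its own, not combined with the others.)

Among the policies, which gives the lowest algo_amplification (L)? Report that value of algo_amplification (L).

Policy A (D − 29):
  M = 12
  D = 144 − 29 = 115
  J = 147 + 2·12 − 6·115 = -519
  L = -27 − 6·12 + 115 − 3·(-519) = 1573
Policy B (D := 177):
  M = 12
  D = 177
  J = 147 + 2·12 − 6·177 = -891
  L = -27 − 6·12 + 177 − 3·(-891) = 2751
Comparing — Policy A: L=1573, Policy B: L=2751. Lowest is 1573 (Policy A).

1573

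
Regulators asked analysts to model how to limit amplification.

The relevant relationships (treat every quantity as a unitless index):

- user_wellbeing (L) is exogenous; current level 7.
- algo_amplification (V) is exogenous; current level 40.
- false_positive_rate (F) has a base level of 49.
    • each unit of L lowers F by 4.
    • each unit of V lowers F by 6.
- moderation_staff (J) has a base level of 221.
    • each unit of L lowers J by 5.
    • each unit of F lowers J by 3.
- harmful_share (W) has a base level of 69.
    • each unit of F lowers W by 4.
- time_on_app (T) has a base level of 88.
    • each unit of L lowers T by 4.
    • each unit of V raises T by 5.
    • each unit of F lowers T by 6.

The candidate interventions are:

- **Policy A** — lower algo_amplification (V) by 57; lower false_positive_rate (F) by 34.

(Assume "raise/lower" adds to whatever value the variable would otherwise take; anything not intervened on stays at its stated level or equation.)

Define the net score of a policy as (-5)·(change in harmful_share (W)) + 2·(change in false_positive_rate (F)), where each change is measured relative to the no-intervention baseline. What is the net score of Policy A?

6776

Baseline:
  L = 7
  V = 40
  F = 49 − 4·7 − 6·40 = -219
  W = 69 − 4·(-219) = 945
Policy A (V − 57, F − 34):
  L = 7
  V = 40 − 57 = -17
  F = 49 − 4·7 − 6·(-17) (−34 from intervention) = 89
  W = 69 − 4·89 = -287
ΔW = -287 − 945 = -1232; ΔF = 89 − (-219) = 308
Score = (-5)·(-1232) + 2·308 = 6776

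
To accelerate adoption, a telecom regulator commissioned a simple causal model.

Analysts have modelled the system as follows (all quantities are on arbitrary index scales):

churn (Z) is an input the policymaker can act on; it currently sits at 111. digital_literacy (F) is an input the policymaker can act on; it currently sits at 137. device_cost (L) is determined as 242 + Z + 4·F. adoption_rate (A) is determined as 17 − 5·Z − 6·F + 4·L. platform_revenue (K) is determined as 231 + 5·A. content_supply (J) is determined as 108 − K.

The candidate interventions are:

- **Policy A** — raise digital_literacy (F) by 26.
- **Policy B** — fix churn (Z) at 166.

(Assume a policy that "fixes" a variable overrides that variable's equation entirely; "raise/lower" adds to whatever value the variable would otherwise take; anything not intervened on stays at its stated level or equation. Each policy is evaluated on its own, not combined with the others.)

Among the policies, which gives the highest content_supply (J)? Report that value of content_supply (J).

-11068

Policy A (F + 26):
  Z = 111
  F = 137 + 26 = 163
  L = 242 + 111 + 4·163 = 1005
  A = 17 − 5·111 − 6·163 + 4·1005 = 2504
  K = 231 + 5·2504 = 12751
  J = 108 − 12751 = -12643
Policy B (Z := 166):
  Z = 166
  F = 137
  L = 242 + 166 + 4·137 = 956
  A = 17 − 5·166 − 6·137 + 4·956 = 2189
  K = 231 + 5·2189 = 11176
  J = 108 − 11176 = -11068
Comparing — Policy A: J=-12643, Policy B: J=-11068. Highest is -11068 (Policy B).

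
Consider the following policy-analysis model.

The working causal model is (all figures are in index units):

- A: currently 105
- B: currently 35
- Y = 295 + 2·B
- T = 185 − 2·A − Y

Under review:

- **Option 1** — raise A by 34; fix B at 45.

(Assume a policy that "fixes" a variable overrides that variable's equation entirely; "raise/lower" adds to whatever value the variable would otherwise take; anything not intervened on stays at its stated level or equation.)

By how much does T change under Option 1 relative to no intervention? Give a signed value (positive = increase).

Baseline:
  A = 105
  B = 35
  Y = 295 + 2·35 = 365
  T = 185 − 2·105 − 365 = -390
Option 1 (A + 34, B := 45):
  A = 105 + 34 = 139
  B = 45
  Y = 295 + 2·45 = 385
  T = 185 − 2·139 − 385 = -478
Change in T: -478 − (-390) = -88

-88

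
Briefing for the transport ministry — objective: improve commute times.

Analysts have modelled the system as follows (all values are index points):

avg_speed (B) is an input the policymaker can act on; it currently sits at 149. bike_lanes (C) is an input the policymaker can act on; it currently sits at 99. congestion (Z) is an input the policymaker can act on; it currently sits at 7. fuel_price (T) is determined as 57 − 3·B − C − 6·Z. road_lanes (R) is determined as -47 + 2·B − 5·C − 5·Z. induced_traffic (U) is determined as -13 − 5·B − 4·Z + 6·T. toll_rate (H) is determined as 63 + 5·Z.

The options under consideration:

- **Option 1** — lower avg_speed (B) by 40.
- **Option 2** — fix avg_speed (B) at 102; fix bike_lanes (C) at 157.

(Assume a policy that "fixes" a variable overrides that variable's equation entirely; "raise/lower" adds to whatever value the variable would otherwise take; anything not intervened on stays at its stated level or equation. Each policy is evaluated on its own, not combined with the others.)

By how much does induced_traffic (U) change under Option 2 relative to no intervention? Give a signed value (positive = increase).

Baseline:
  B = 149
  C = 99
  Z = 7
  T = 57 − 3·149 − 99 − 6·7 = -531
  U = -13 − 5·149 − 4·7 + 6·(-531) = -3972
Option 2 (B := 102, C := 157):
  B = 102
  C = 157
  Z = 7
  T = 57 − 3·102 − 157 − 6·7 = -448
  U = -13 − 5·102 − 4·7 + 6·(-448) = -3239
Change in U: -3239 − (-3972) = 733

733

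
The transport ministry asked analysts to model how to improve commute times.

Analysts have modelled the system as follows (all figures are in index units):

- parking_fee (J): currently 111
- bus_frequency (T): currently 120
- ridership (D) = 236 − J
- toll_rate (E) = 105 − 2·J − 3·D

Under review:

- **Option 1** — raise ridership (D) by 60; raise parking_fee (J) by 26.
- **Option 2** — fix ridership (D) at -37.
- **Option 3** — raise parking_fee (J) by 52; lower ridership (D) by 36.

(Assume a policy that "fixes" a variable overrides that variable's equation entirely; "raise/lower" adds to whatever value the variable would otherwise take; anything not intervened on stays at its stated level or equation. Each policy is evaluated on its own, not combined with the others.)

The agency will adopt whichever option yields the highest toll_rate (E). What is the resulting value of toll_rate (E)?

-6

Option 1 (D + 60, J + 26):
  J = 111 + 26 = 137
  D = 236 − 137 (+60 from intervention) = 159
  E = 105 − 2·137 − 3·159 = -646
Option 2 (D := -37):
  J = 111
  D = -37
  E = 105 − 2·111 − 3·(-37) = -6
Option 3 (J + 52, D − 36):
  J = 111 + 52 = 163
  D = 236 − 163 (−36 from intervention) = 37
  E = 105 − 2·163 − 3·37 = -332
Comparing — Option 1: E=-646, Option 2: E=-6, Option 3: E=-332. Highest is -6 (Option 2).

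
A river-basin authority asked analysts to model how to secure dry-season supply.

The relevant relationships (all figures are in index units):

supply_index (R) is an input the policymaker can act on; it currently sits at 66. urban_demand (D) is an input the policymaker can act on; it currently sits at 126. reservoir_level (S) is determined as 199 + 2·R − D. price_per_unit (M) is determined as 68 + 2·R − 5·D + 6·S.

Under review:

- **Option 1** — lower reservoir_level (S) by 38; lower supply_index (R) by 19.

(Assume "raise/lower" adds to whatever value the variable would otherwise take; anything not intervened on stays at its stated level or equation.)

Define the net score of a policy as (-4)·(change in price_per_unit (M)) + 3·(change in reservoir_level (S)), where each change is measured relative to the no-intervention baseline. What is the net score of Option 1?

1748

Baseline:
  R = 66
  D = 126
  S = 199 + 2·66 − 126 = 205
  M = 68 + 2·66 − 5·126 + 6·205 = 800
Option 1 (S − 38, R − 19):
  R = 66 − 19 = 47
  D = 126
  S = 199 + 2·47 − 126 (−38 from intervention) = 129
  M = 68 + 2·47 − 5·126 + 6·129 = 306
ΔM = 306 − 800 = -494; ΔS = 129 − 205 = -76
Score = (-4)·(-494) + 3·(-76) = 1748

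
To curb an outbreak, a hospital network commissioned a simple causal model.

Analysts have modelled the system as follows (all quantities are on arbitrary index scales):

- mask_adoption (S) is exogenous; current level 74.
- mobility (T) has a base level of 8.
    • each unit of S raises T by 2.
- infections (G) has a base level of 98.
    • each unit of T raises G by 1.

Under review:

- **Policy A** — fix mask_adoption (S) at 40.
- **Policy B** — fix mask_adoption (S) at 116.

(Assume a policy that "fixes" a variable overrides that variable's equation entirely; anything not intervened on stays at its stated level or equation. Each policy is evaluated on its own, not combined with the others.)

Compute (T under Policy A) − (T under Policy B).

-152

Policy A (S := 40):
  S = 40
  T = 8 + 2·40 = 88
Policy B (S := 116):
  S = 116
  T = 8 + 2·116 = 240
T: 88 − 240 = -152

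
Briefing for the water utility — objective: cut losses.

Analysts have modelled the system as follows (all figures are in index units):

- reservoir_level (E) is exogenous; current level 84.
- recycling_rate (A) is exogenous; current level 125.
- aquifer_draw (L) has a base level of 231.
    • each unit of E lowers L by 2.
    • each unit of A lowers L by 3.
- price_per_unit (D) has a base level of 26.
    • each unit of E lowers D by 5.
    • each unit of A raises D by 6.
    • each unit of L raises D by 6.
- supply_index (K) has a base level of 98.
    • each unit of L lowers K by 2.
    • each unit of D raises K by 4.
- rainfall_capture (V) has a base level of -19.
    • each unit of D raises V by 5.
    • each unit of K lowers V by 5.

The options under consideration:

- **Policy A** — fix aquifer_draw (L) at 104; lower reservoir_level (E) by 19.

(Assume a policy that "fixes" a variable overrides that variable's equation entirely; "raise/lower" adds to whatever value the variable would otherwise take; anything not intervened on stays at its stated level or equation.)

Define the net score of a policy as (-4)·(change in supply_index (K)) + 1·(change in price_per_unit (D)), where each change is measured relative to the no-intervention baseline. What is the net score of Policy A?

-35537

Baseline:
  E = 84
  A = 125
  L = 231 − 2·84 − 3·125 = -312
  D = 26 − 5·84 + 6·125 + 6·(-312) = -1516
  K = 98 − 2·(-312) + 4·(-1516) = -5342
Policy A (L := 104, E − 19):
  E = 84 − 19 = 65
  A = 125
  L = 104
  D = 26 − 5·65 + 6·125 + 6·104 = 1075
  K = 98 − 2·104 + 4·1075 = 4190
ΔK = 4190 − (-5342) = 9532; ΔD = 1075 − (-1516) = 2591
Score = (-4)·9532 + 1·2591 = -35537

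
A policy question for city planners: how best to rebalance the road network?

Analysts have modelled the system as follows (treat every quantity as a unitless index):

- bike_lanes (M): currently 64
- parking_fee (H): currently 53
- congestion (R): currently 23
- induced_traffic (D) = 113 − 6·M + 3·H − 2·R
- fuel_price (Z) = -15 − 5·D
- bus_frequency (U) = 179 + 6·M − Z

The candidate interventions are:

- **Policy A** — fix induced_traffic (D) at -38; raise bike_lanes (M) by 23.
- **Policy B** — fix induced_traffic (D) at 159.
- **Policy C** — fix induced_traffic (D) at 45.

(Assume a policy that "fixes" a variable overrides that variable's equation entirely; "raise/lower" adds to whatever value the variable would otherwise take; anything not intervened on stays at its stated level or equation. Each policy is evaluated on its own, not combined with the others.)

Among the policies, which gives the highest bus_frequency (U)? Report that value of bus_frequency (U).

Policy A (D := -38, M + 23):
  M = 64 + 23 = 87
  H = 53
  R = 23
  D = -38
  Z = -15 − 5·(-38) = 175
  U = 179 + 6·87 − 175 = 526
Policy B (D := 159):
  M = 64
  H = 53
  R = 23
  D = 159
  Z = -15 − 5·159 = -810
  U = 179 + 6·64 − (-810) = 1373
Policy C (D := 45):
  M = 64
  H = 53
  R = 23
  D = 45
  Z = -15 − 5·45 = -240
  U = 179 + 6·64 − (-240) = 803
Comparing — Policy A: U=526, Policy B: U=1373, Policy C: U=803. Highest is 1373 (Policy B).

1373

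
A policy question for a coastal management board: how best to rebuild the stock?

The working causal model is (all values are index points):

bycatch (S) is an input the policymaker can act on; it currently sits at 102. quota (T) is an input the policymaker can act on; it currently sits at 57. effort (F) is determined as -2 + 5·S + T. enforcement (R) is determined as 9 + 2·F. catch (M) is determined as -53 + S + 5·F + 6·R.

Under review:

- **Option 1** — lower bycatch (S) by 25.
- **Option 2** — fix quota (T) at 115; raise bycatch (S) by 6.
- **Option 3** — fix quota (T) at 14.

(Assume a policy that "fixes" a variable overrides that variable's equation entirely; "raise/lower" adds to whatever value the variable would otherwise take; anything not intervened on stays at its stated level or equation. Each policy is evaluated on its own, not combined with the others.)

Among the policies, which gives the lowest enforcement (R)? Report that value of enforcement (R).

889

Option 1 (S − 25):
  S = 102 − 25 = 77
  T = 57
  F = -2 + 5·77 + 57 = 440
  R = 9 + 2·440 = 889
Option 2 (T := 115, S + 6):
  S = 102 + 6 = 108
  T = 115
  F = -2 + 5·108 + 115 = 653
  R = 9 + 2·653 = 1315
Option 3 (T := 14):
  S = 102
  T = 14
  F = -2 + 5·102 + 14 = 522
  R = 9 + 2·522 = 1053
Comparing — Option 1: R=889, Option 2: R=1315, Option 3: R=1053. Lowest is 889 (Option 1).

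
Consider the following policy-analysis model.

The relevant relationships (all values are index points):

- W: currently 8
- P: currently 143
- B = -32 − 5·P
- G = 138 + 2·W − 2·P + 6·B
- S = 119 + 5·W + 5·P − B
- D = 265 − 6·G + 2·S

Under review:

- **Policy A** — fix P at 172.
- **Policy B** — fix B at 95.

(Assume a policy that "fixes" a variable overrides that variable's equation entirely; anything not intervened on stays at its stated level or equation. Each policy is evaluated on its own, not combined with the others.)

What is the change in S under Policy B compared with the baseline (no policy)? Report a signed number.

Baseline:
  W = 8
  P = 143
  B = -32 − 5·143 = -747
  S = 119 + 5·8 + 5·143 − (-747) = 1621
Policy B (B := 95):
  W = 8
  P = 143
  B = 95
  S = 119 + 5·8 + 5·143 − 95 = 779
Change in S: 779 − 1621 = -842

-842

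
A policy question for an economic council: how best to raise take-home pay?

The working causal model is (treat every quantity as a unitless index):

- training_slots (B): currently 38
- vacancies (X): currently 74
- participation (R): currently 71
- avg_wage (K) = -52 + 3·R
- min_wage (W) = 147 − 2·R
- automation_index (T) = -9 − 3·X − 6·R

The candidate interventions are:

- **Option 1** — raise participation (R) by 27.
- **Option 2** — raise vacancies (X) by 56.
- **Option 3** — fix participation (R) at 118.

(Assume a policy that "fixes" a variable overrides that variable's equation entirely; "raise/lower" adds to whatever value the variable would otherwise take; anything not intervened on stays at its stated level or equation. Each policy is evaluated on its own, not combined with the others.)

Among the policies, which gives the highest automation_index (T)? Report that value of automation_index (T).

Option 1 (R + 27):
  X = 74
  R = 71 + 27 = 98
  T = -9 − 3·74 − 6·98 = -819
Option 2 (X + 56):
  X = 74 + 56 = 130
  R = 71
  T = -9 − 3·130 − 6·71 = -825
Option 3 (R := 118):
  X = 74
  R = 118
  T = -9 − 3·74 − 6·118 = -939
Comparing — Option 1: T=-819, Option 2: T=-825, Option 3: T=-939. Highest is -819 (Option 1).

-819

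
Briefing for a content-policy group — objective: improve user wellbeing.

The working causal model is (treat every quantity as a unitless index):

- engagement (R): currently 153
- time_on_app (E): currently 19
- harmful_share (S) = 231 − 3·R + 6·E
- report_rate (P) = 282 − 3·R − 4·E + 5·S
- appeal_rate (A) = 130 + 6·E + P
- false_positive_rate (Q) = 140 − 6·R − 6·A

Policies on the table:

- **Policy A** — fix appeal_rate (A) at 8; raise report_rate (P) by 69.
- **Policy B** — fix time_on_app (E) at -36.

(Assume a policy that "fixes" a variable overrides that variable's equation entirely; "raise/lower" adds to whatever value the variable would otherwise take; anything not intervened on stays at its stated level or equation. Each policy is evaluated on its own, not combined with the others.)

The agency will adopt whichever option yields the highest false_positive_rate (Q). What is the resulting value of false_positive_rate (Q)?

Policy A (A := 8, P + 69):
  R = 153
  E = 19
  S = 231 − 3·153 + 6·19 = -114
  P = 282 − 3·153 − 4·19 + 5·(-114) (+69 from intervention) = -754
  A = 8
  Q = 140 − 6·153 − 6·8 = -826
Policy B (E := -36):
  R = 153
  E = -36
  S = 231 − 3·153 + 6·(-36) = -444
  P = 282 − 3·153 − 4·(-36) + 5·(-444) = -2253
  A = 130 + 6·(-36) + (-2253) = -2339
  Q = 140 − 6·153 − 6·(-2339) = 13256
Comparing — Policy A: Q=-826, Policy B: Q=13256. Highest is 13256 (Policy B).

13256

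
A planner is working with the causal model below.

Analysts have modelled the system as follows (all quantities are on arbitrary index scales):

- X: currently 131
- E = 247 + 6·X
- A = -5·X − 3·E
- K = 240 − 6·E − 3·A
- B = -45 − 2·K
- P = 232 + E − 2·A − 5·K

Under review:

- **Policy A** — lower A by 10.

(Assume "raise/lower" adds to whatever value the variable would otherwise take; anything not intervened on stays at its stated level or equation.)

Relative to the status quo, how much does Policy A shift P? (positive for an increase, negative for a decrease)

Baseline:
  X = 131
  E = 247 + 6·131 = 1033
  A = 0 − 5·131 − 3·1033 = -3754
  K = 240 − 6·1033 − 3·(-3754) = 5304
  P = 232 + 1033 − 2·(-3754) − 5·5304 = -17747
Policy A (A − 10):
  X = 131
  E = 247 + 6·131 = 1033
  A = 0 − 5·131 − 3·1033 (−10 from intervention) = -3764
  K = 240 − 6·1033 − 3·(-3764) = 5334
  P = 232 + 1033 − 2·(-3764) − 5·5334 = -17877
Change in P: -17877 − (-17747) = -130

-130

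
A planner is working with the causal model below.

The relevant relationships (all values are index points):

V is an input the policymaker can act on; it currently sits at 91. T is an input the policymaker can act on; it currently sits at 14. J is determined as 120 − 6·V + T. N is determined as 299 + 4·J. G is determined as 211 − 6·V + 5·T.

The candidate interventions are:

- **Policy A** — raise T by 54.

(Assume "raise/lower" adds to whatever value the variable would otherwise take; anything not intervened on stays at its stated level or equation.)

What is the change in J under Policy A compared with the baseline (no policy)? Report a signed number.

54

Baseline:
  V = 91
  T = 14
  J = 120 − 6·91 + 14 = -412
Policy A (T + 54):
  V = 91
  T = 14 + 54 = 68
  J = 120 − 6·91 + 68 = -358
Change in J: -358 − (-412) = 54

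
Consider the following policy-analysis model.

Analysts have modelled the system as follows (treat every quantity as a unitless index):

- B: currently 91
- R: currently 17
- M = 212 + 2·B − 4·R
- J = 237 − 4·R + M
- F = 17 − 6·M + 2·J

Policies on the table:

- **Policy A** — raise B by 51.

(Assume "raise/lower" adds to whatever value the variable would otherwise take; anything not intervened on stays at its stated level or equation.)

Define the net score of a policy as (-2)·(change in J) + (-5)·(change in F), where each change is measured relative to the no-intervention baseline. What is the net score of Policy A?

1836

Baseline:
  B = 91
  R = 17
  M = 212 + 2·91 − 4·17 = 326
  J = 237 − 4·17 + 326 = 495
  F = 17 − 6·326 + 2·495 = -949
Policy A (B + 51):
  B = 91 + 51 = 142
  R = 17
  M = 212 + 2·142 − 4·17 = 428
  J = 237 − 4·17 + 428 = 597
  F = 17 − 6·428 + 2·597 = -1357
ΔJ = 597 − 495 = 102; ΔF = -1357 − (-949) = -408
Score = (-2)·102 + (-5)·(-408) = 1836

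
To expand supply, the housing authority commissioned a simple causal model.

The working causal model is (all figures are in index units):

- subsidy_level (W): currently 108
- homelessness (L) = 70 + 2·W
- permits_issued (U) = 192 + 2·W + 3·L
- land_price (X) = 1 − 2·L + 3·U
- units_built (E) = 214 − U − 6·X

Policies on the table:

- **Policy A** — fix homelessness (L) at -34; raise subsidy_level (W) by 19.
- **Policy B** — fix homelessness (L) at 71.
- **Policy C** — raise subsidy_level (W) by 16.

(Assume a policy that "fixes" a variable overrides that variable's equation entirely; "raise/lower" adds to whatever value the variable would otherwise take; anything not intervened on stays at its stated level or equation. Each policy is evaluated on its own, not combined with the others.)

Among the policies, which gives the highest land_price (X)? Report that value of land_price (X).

3547

Policy A (L := -34, W + 19):
  W = 108 + 19 = 127
  L = -34
  U = 192 + 2·127 + 3·(-34) = 344
  X = 1 − 2·(-34) + 3·344 = 1101
Policy B (L := 71):
  W = 108
  L = 71
  U = 192 + 2·108 + 3·71 = 621
  X = 1 − 2·71 + 3·621 = 1722
Policy C (W + 16):
  W = 108 + 16 = 124
  L = 70 + 2·124 = 318
  U = 192 + 2·124 + 3·318 = 1394
  X = 1 − 2·318 + 3·1394 = 3547
Comparing — Policy A: X=1101, Policy B: X=1722, Policy C: X=3547. Highest is 3547 (Policy C).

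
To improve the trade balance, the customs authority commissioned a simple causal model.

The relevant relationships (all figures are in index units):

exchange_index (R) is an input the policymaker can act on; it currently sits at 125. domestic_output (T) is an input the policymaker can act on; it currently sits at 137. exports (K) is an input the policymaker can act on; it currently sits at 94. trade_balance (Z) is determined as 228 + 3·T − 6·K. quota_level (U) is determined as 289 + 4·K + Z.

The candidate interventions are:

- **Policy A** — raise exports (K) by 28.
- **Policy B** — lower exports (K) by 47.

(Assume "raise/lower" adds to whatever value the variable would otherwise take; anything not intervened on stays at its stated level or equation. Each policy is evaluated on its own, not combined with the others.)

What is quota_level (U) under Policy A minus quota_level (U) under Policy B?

-150

Policy A (K + 28):
  T = 137
  K = 94 + 28 = 122
  Z = 228 + 3·137 − 6·122 = -93
  U = 289 + 4·122 + (-93) = 684
Policy B (K − 47):
  T = 137
  K = 94 − 47 = 47
  Z = 228 + 3·137 − 6·47 = 357
  U = 289 + 4·47 + 357 = 834
U: 684 − 834 = -150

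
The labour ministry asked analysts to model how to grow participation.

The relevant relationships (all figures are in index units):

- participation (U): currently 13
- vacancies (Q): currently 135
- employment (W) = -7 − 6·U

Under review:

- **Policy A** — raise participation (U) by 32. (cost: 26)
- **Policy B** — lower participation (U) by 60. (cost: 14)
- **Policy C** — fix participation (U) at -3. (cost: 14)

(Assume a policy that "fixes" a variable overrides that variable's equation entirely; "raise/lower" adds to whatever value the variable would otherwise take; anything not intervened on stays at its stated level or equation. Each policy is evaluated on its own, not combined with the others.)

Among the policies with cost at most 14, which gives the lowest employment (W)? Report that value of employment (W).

11

Policy B (U − 60):
  U = 13 − 60 = -47
  W = -7 − 6·(-47) = 275
Policy C (U := -3):
  U = -3
  W = -7 − 6·(-3) = 11
Comparing — Policy B: W=275, Policy C: W=11. Lowest is 11 (Policy C).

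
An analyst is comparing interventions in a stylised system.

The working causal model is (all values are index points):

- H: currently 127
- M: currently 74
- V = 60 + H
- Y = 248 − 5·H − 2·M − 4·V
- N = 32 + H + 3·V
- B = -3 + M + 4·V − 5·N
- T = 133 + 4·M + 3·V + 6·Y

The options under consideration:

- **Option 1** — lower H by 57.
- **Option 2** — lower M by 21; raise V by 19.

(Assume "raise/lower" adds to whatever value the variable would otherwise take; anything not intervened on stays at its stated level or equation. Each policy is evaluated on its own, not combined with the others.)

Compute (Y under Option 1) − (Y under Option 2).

547

Option 1 (H − 57):
  H = 127 − 57 = 70
  M = 74
  V = 60 + 70 = 130
  Y = 248 − 5·70 − 2·74 − 4·130 = -770
Option 2 (M − 21, V + 19):
  H = 127
  M = 74 − 21 = 53
  V = 60 + 127 (+19 from intervention) = 206
  Y = 248 − 5·127 − 2·53 − 4·206 = -1317
Y: -770 − (-1317) = 547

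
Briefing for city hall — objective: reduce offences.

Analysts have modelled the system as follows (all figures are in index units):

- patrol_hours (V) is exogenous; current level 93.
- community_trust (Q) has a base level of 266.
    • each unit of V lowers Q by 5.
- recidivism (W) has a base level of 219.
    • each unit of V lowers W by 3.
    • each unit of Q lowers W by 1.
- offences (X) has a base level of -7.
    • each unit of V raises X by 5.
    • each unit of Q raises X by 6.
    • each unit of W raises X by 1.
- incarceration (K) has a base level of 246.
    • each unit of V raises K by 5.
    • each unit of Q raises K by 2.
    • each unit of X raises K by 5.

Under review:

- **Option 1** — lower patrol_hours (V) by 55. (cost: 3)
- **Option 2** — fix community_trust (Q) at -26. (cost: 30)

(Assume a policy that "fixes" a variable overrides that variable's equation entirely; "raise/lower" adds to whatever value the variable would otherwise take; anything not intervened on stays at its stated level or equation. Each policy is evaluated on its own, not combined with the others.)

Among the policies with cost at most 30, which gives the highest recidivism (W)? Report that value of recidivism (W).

Option 1 (V − 55):
  V = 93 − 55 = 38
  Q = 266 − 5·38 = 76
  W = 219 − 3·38 − 76 = 29
Option 2 (Q := -26):
  V = 93
  Q = -26
  W = 219 − 3·93 − (-26) = -34
Comparing — Option 1: W=29, Option 2: W=-34. Highest is 29 (Option 1).

29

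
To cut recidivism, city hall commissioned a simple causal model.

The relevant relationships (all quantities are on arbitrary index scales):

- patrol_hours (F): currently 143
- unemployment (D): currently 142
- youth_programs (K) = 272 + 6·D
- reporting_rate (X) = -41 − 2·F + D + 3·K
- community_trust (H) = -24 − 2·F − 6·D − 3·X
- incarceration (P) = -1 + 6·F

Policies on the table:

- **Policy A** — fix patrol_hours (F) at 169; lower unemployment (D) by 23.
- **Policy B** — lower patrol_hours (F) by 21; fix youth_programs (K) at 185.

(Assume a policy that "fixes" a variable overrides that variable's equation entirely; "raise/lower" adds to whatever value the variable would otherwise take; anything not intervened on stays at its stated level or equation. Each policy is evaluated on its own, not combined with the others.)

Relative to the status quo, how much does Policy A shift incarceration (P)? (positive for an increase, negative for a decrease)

156

Baseline:
  F = 143
  P = -1 + 6·143 = 857
Policy A (F := 169, D − 23):
  F = 169
  P = -1 + 6·169 = 1013
Change in P: 1013 − 857 = 156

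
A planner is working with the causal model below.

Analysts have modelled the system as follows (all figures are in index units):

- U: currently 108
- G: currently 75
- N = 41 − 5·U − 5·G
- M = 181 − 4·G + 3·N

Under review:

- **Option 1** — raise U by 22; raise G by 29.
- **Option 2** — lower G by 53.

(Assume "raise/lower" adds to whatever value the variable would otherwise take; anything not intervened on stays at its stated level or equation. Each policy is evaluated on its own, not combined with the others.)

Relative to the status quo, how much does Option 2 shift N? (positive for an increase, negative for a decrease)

Baseline:
  U = 108
  G = 75
  N = 41 − 5·108 − 5·75 = -874
Option 2 (G − 53):
  U = 108
  G = 75 − 53 = 22
  N = 41 − 5·108 − 5·22 = -609
Change in N: -609 − (-874) = 265

265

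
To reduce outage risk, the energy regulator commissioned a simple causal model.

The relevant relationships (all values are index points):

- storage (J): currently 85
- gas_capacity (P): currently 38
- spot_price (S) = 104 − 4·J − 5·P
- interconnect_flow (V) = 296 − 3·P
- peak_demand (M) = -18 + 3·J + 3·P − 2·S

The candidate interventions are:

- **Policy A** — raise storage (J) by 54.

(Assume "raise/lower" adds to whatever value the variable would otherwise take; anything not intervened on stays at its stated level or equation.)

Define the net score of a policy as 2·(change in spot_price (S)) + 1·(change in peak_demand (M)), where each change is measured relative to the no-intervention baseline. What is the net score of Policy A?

162

Baseline:
  J = 85
  P = 38
  S = 104 − 4·85 − 5·38 = -426
  M = -18 + 3·85 + 3·38 − 2·(-426) = 1203
Policy A (J + 54):
  J = 85 + 54 = 139
  P = 38
  S = 104 − 4·139 − 5·38 = -642
  M = -18 + 3·139 + 3·38 − 2·(-642) = 1797
ΔS = -642 − (-426) = -216; ΔM = 1797 − 1203 = 594
Score = 2·(-216) + 1·594 = 162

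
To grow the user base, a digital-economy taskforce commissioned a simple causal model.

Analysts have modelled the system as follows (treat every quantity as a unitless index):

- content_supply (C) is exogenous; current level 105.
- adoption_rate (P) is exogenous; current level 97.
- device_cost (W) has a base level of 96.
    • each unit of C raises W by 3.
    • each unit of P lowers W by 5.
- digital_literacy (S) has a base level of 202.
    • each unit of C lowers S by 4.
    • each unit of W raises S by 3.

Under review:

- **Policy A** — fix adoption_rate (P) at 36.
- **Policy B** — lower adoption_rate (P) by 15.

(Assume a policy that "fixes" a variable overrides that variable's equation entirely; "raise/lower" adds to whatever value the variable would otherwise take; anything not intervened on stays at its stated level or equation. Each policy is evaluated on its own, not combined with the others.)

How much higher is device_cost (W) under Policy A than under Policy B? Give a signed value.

Policy A (P := 36):
  C = 105
  P = 36
  W = 96 + 3·105 − 5·36 = 231
Policy B (P − 15):
  C = 105
  P = 97 − 15 = 82
  W = 96 + 3·105 − 5·82 = 1
W: 231 − 1 = 230

230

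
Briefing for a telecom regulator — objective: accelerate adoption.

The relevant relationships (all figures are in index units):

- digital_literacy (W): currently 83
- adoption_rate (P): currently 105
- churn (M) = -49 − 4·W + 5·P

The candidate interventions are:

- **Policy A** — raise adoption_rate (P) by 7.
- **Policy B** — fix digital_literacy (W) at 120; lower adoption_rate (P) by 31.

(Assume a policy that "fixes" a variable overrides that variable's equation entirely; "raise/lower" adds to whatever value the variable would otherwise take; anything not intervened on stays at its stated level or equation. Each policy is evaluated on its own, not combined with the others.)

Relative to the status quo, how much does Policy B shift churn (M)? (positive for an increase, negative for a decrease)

Baseline:
  W = 83
  P = 105
  M = -49 − 4·83 + 5·105 = 144
Policy B (W := 120, P − 31):
  W = 120
  P = 105 − 31 = 74
  M = -49 − 4·120 + 5·74 = -159
Change in M: -159 − 144 = -303

-303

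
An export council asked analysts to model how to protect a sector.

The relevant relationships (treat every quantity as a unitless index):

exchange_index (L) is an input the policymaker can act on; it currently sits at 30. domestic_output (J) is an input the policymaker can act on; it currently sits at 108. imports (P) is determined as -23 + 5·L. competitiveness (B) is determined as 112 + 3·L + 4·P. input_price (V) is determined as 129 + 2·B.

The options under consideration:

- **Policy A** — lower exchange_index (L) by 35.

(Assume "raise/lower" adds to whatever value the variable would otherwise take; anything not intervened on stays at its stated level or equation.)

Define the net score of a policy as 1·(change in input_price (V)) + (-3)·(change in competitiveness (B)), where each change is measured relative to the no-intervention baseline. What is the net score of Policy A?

805

Baseline:
  L = 30
  P = -23 + 5·30 = 127
  B = 112 + 3·30 + 4·127 = 710
  V = 129 + 2·710 = 1549
Policy A (L − 35):
  L = 30 − 35 = -5
  P = -23 + 5·(-5) = -48
  B = 112 + 3·(-5) + 4·(-48) = -95
  V = 129 + 2·(-95) = -61
ΔV = -61 − 1549 = -1610; ΔB = -95 − 710 = -805
Score = 1·(-1610) + (-3)·(-805) = 805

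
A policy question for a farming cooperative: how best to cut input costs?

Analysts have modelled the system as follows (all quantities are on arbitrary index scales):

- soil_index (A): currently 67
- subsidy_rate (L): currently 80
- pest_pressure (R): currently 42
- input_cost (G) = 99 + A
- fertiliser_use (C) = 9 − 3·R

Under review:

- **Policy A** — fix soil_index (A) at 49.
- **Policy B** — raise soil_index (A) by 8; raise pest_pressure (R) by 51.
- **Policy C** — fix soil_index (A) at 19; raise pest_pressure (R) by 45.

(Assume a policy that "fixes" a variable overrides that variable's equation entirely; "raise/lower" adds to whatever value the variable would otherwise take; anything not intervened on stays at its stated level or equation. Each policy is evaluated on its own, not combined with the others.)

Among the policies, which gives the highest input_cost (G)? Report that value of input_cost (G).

174

Policy A (A := 49):
  A = 49
  G = 99 + 49 = 148
Policy B (A + 8, R + 51):
  A = 67 + 8 = 75
  G = 99 + 75 = 174
Policy C (A := 19, R + 45):
  A = 19
  G = 99 + 19 = 118
Comparing — Policy A: G=148, Policy B: G=174, Policy C: G=118. Highest is 174 (Policy B).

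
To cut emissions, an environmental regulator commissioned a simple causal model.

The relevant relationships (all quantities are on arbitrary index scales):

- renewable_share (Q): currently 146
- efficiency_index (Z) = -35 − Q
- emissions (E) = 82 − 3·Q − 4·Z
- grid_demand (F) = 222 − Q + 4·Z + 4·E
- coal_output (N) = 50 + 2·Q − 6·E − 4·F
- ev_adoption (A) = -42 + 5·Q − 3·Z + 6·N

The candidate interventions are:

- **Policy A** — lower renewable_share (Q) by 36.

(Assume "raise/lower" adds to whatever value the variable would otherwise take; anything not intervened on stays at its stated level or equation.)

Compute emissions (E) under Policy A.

332

Policy A (Q − 36):
  Q = 146 − 36 = 110
  Z = -35 − 110 = -145
  E = 82 − 3·110 − 4·(-145) = 332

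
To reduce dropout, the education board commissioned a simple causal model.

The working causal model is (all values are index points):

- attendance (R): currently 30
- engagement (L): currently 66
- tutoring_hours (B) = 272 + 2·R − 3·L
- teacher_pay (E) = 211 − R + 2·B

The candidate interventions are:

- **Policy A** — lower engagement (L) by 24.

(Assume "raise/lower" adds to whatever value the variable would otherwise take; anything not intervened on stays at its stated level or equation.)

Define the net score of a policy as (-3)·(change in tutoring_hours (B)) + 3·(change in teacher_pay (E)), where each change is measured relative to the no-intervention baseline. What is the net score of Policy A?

Baseline:
  R = 30
  L = 66
  B = 272 + 2·30 − 3·66 = 134
  E = 211 − 30 + 2·134 = 449
Policy A (L − 24):
  R = 30
  L = 66 − 24 = 42
  B = 272 + 2·30 − 3·42 = 206
  E = 211 − 30 + 2·206 = 593
ΔB = 206 − 134 = 72; ΔE = 593 − 449 = 144
Score = (-3)·72 + 3·144 = 216

216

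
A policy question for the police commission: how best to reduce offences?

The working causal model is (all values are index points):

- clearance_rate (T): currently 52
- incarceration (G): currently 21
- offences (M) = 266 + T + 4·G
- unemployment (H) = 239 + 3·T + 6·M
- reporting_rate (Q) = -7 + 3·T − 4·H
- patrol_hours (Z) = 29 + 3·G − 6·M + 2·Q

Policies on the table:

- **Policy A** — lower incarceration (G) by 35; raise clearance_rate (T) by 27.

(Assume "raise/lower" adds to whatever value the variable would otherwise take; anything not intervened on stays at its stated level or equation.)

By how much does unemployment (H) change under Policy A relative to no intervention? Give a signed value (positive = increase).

-597

Baseline:
  T = 52
  G = 21
  M = 266 + 52 + 4·21 = 402
  H = 239 + 3·52 + 6·402 = 2807
Policy A (G − 35, T + 27):
  T = 52 + 27 = 79
  G = 21 − 35 = -14
  M = 266 + 79 + 4·(-14) = 289
  H = 239 + 3·79 + 6·289 = 2210
Change in H: 2210 − 2807 = -597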